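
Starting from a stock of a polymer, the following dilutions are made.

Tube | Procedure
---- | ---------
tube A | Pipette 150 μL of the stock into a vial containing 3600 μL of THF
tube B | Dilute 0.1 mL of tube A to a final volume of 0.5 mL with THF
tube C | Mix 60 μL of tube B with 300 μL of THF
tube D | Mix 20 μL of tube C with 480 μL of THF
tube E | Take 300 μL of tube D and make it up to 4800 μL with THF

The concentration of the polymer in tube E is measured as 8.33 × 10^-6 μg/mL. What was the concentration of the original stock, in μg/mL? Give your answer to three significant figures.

2.50 μg/mL

Step 1: 150 μL + 3600 μL = 3750 μL total → factor 3750/150 = 25
Step 2: 0.1 mL brought to 0.5 mL → factor 0.5/0.1 = 5
Step 3: 60 μL + 300 μL = 360 μL total → factor 360/60 = 6
Step 4: 20 μL + 480 μL = 500 μL total → factor 500/20 = 25
Step 5: 300 μL brought to 4800 μL → factor 4800/300 = 16
Overall dilution factor = 25 × 5 × 6 × 25 × 16 = 3 × 10^5
Stock = 8.33 × 10^-6 μg/mL × 3 × 10^5 = 2.50 μg/mL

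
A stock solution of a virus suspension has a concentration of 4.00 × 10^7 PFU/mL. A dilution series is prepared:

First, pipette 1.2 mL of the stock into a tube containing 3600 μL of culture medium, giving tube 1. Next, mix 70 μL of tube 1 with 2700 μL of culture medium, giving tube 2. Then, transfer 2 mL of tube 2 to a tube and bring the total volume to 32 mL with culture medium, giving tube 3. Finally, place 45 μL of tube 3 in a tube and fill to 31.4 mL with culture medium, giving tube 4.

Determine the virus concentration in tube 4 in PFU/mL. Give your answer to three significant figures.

22.6 PFU/mL

Step 1: 1.2 mL + 3600 μL = 4.8 mL total → factor 4.8/1.2 = 4
Step 2: 70 μL + 2700 μL = 2770 μL total → factor 2770/70 = 39.571
Step 3: 2 mL brought to 32 mL → factor 32/2 = 16
Step 4: 45 μL brought to 31.4 mL → factor 31400/45 = 697.78
Overall dilution factor = 4 × 39.571 × 16 × 697.78 = 1.7672 × 10^6
Final = 4.00 × 10^7 PFU/mL / 1.7672 × 10^6 = 22.6 PFU/mL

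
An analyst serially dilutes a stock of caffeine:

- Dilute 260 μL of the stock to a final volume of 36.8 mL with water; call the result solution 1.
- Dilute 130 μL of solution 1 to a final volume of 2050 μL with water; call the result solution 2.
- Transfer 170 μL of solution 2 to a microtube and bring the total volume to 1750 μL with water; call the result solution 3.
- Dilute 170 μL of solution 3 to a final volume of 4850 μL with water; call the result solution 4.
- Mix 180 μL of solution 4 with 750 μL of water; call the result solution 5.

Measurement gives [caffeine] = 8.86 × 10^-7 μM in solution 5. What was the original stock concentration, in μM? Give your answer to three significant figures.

3.00 μM

Step 1: 260 μL brought to 36.8 mL → factor 36800/260 = 141.54
Step 2: 130 μL brought to 2050 μL → factor 2050/130 = 15.769
Step 3: 170 μL brought to 1750 μL → factor 1750/170 = 10.294
Step 4: 170 μL brought to 4850 μL → factor 4850/170 = 28.529
Step 5: 180 μL + 750 μL = 930 μL total → factor 930/180 = 5.1667
Overall dilution factor = 141.54 × 15.769 × 10.294 × 28.529 × 5.1667 = 3.3867 × 10^6
Stock = 8.86 × 10^-7 μM × 3.3867 × 10^6 = 3.00 μM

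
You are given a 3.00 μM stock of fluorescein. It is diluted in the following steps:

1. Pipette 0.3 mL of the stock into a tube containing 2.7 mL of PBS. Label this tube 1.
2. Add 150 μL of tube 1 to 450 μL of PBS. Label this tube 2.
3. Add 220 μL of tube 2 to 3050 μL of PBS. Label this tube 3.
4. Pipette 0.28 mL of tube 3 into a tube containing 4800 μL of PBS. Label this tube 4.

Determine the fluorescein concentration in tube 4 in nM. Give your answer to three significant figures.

Step 1: 0.3 mL + 2.7 mL = 3 mL total → factor 3/0.3 = 10
Step 2: 150 μL + 450 μL = 600 μL total → factor 600/150 = 4
Step 3: 220 μL + 3050 μL = 3270 μL total → factor 3270/220 = 14.864
Step 4: 0.28 mL + 4800 μL = 5.08 mL total → factor 5.08/0.28 = 18.143
Overall dilution factor = 10 × 4 × 14.864 × 18.143 = 10787
Final = 3.00 μM / 10787 = 0.0002781 μM = 0.278 nM

0.278 nM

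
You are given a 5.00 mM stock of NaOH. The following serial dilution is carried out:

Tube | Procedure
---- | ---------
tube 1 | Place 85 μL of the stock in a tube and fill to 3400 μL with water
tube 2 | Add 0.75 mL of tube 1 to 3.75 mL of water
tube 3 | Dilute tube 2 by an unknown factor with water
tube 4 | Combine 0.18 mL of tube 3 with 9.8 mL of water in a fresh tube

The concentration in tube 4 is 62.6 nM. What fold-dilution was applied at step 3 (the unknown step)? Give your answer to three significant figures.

6.00-fold

Step 1: 85 μL brought to 3400 μL → factor 3400/85 = 40
Step 2: 0.75 mL + 3.75 mL = 4.5 mL total → factor 4.5/0.75 = 6
Step 3: unknown factor x
Step 4: 0.18 mL + 9.8 mL = 9.98 mL total → factor 9.98/0.18 = 55.444
Product of known-step factors = 13307
Overall factor = 5.00 mM / (62.6 nM) = 79872
x = 79872 / 13307 = 6.00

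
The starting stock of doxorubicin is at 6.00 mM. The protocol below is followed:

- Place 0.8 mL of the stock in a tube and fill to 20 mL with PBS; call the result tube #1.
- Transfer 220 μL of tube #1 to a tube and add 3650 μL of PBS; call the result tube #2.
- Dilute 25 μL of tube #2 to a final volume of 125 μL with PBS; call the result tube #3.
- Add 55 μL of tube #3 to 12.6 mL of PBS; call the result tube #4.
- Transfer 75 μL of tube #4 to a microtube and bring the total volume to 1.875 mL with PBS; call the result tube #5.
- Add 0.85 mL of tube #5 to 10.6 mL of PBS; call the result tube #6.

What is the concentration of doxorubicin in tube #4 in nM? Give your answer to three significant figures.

Step 1: 0.8 mL brought to 20 mL → factor 20/0.8 = 25
Step 2: 220 μL + 3650 μL = 3870 μL total → factor 3870/220 = 17.591
Step 3: 25 μL brought to 125 μL → factor 125/25 = 5
Step 4: 55 μL + 12.6 mL = 12655 μL total → factor 12655/55 = 230.09
Dilution factor through tube #4 = 25 × 17.591 × 5 × 230.09 = 5.0594 × 10^5
[tube #4] = 6.00 mM / 5.0594 × 10^5 = 1.186 × 10^-5 mM = 11.9 nM

11.9 nM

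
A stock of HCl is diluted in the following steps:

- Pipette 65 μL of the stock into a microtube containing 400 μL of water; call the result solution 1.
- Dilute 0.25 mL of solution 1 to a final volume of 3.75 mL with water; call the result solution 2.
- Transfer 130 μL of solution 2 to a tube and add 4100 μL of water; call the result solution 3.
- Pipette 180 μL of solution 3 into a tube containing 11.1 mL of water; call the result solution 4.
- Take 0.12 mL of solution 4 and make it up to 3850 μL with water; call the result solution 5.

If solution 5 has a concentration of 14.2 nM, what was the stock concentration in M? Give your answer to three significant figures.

Step 1: 65 μL + 400 μL = 465 μL total → factor 465/65 = 7.1538
Step 2: 0.25 mL brought to 3.75 mL → factor 3.75/0.25 = 15
Step 3: 130 μL + 4100 μL = 4230 μL total → factor 4230/130 = 32.538
Step 4: 180 μL + 11.1 mL = 11280 μL total → factor 11280/180 = 62.667
Step 5: 0.12 mL brought to 3850 μL → factor 3.85/0.12 = 32.083
Overall dilution factor = 7.1538 × 15 × 32.538 × 62.667 × 32.083 = 7.0201 × 10^6
Stock = 14.2 nM × 7.0201 × 10^6 = 9.969 × 10^7 nM = 0.0997 M

0.0997 M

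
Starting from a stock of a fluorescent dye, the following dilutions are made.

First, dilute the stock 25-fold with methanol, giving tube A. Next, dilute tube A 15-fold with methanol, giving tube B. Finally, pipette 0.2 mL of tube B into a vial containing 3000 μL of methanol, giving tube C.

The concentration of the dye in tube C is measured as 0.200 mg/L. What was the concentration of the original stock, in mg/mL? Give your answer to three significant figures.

Step 1: 25-fold → factor 25
Step 2: 15-fold → factor 15
Step 3: 0.2 mL + 3000 μL = 3.2 mL total → factor 3.2/0.2 = 16
Overall dilution factor = 25 × 15 × 16 = 6000
Stock = 0.200 mg/L × 6000 = 1200 mg/L = 1.20 mg/mL

1.20 mg/mL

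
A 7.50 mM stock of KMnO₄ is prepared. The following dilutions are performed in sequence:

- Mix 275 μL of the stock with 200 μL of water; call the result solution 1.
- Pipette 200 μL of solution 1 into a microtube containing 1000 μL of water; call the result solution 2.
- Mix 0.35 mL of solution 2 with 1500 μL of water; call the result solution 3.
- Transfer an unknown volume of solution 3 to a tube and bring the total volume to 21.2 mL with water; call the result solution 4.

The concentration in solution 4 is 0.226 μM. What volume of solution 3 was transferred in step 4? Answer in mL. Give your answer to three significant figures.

0.0350 mL

Step 1: 275 μL + 200 μL = 475 μL total → factor 475/275 = 1.7273
Step 2: 200 μL + 1000 μL = 1200 μL total → factor 1200/200 = 6
Step 3: 0.35 mL + 1500 μL = 1.85 mL total → factor 1.85/0.35 = 5.2857
Step 4: v brought to 21.2 mL → factor = 21.2 mL/v
Product of known-step factors = 54.779
Overall factor = 7.50 mM / (0.226 μM) = 33186
Step-4 factor = 33186 / 54.779 = 605.81
v = 21.2 mL / 605.81 = 0.0350 mL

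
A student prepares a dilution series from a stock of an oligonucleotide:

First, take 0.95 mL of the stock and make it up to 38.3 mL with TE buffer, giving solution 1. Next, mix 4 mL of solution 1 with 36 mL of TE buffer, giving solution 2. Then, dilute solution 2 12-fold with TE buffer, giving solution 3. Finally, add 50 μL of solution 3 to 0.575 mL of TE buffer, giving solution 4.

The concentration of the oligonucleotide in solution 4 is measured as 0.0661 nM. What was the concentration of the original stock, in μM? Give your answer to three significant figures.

Step 1: 0.95 mL brought to 38.3 mL → factor 38.3/0.95 = 40.316
Step 2: 4 mL + 36 mL = 40 mL total → factor 40/4 = 10
Step 3: 12-fold → factor 12
Step 4: 50 μL + 0.575 mL = 625 μL total → factor 625/50 = 12.5
Overall dilution factor = 40.316 × 10 × 12 × 12.5 = 60474
Stock = 0.0661 nM × 60474 = 3997 nM = 4.00 μM

4.00 μM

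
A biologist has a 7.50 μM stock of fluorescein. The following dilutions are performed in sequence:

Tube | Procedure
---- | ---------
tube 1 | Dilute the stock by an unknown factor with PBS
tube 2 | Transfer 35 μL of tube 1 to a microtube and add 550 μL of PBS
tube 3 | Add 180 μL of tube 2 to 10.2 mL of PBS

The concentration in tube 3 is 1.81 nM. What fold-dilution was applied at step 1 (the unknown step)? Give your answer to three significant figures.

4.30-fold

Step 1: unknown factor x
Step 2: 35 μL + 550 μL = 585 μL total → factor 585/35 = 16.714
Step 3: 180 μL + 10.2 mL = 10380 μL total → factor 10380/180 = 57.667
Product of known-step factors = 963.86
Overall factor = 7.50 μM / (1.81 nM) = 4143.6
x = 4143.6 / 963.86 = 4.30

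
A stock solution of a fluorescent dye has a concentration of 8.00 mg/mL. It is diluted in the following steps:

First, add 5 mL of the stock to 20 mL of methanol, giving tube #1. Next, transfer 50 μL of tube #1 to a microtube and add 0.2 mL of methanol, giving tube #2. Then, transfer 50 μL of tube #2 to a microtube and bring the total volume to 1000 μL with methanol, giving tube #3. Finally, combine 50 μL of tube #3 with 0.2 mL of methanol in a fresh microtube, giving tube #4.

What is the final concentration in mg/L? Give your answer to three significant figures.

Step 1: 5 mL + 20 mL = 25 mL total → factor 25/5 = 5
Step 2: 50 μL + 0.2 mL = 250 μL total → factor 250/50 = 5
Step 3: 50 μL brought to 1000 μL → factor 1000/50 = 20
Step 4: 50 μL + 0.2 mL = 250 μL total → factor 250/50 = 5
Overall dilution factor = 5 × 5 × 20 × 5 = 2500
Final = 8.00 mg/mL / 2500 = 0.003200 mg/mL = 3.20 mg/L

3.20 mg/L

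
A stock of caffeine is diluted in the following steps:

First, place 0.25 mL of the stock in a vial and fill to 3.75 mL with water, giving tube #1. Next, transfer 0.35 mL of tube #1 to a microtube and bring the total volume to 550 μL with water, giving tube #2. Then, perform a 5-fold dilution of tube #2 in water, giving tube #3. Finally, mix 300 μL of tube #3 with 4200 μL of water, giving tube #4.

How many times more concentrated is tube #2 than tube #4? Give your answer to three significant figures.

Step 1: 0.25 mL brought to 3.75 mL → factor 3.75/0.25 = 15
Step 2: 0.35 mL brought to 550 μL → factor 0.55/0.35 = 1.5714
Step 3: 5-fold → factor 5
Step 4: 300 μL + 4200 μL = 4500 μL total → factor 4500/300 = 15
Dilution factor to tube #2 = 23.571; to tube #4 = 1767.9
[tube #2]/[tube #4] = (factor to tube #4)/(factor to tube #2) = 1767.9/23.571 = 75.0

75.0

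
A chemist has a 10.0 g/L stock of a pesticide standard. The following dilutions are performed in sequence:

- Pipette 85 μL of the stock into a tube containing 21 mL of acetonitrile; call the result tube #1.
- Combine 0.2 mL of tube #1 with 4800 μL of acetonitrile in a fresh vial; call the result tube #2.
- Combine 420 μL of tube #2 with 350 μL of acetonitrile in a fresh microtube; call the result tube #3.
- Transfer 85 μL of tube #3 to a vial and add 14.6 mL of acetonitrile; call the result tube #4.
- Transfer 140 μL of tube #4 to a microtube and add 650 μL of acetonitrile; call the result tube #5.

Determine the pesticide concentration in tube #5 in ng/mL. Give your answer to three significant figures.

0.902 ng/mL

Step 1: 85 μL + 21 mL = 21085 μL total → factor 21085/85 = 248.06
Step 2: 0.2 mL + 4800 μL = 5 mL total → factor 5/0.2 = 25
Step 3: 420 μL + 350 μL = 770 μL total → factor 770/420 = 1.8333
Step 4: 85 μL + 14.6 mL = 14685 μL total → factor 14685/85 = 172.76
Step 5: 140 μL + 650 μL = 790 μL total → factor 790/140 = 5.6429
Overall dilution factor = 248.06 × 25 × 1.8333 × 172.76 × 5.6429 = 1.1084 × 10^7
Final = 10.0 g/L / 1.1084 × 10^7 = 9.022 × 10^-7 g/L = 0.902 ng/mL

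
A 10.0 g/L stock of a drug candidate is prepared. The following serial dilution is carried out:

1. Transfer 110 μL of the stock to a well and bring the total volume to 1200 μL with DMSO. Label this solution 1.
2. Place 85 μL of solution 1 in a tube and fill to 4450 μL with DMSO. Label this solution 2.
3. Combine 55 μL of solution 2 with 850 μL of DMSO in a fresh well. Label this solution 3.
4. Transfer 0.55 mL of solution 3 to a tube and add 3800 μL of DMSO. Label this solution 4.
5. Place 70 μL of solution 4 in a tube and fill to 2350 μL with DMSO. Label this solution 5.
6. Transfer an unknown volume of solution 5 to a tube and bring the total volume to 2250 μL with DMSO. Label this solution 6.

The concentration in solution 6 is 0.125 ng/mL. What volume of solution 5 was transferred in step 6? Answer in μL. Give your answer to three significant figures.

70.2 μL

Step 1: 110 μL brought to 1200 μL → factor 1200/110 = 10.909
Step 2: 85 μL brought to 4450 μL → factor 4450/85 = 52.353
Step 3: 55 μL + 850 μL = 905 μL total → factor 905/55 = 16.455
Step 4: 0.55 mL + 3800 μL = 4.35 mL total → factor 4.35/0.55 = 7.9091
Step 5: 70 μL brought to 2350 μL → factor 2350/70 = 33.571
Step 6: v brought to 2250 μL → factor = 2250 μL/v
Product of known-step factors = 2.4952 × 10^6
Overall factor = 10.0 g/L / (0.125 ng/mL) = 8 × 10^7
Step-6 factor = 8 × 10^7 / 2.4952 × 10^6 = 32.061
v = 2250 μL / 32.061 = 70.2 μL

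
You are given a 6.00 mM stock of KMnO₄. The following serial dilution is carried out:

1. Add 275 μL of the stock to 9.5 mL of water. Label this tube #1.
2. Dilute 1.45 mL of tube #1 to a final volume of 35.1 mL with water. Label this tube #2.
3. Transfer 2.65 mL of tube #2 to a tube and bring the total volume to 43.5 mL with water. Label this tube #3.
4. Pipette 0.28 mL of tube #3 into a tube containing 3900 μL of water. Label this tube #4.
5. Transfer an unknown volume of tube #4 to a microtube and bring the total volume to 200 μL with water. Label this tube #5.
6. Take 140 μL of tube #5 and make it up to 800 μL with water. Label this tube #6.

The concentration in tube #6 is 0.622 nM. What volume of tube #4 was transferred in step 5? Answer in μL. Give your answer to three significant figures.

25.0 μL

Step 1: 275 μL + 9.5 mL = 9775 μL total → factor 9775/275 = 35.545
Step 2: 1.45 mL brought to 35.1 mL → factor 35.1/1.45 = 24.207
Step 3: 2.65 mL brought to 43.5 mL → factor 43.5/2.65 = 16.415
Step 4: 0.28 mL + 3900 μL = 4.18 mL total → factor 4.18/0.28 = 14.929
Step 5: v brought to 200 μL → factor = 200 μL/v
Step 6: 140 μL brought to 800 μL → factor 800/140 = 5.7143
Product of known-step factors = 1.2049 × 10^6
Overall factor = 6.00 mM / (0.622 nM) = 9.6463 × 10^6
Step-5 factor = 9.6463 × 10^6 / 1.2049 × 10^6 = 8.006
v = 200 μL / 8.006 = 25.0 μL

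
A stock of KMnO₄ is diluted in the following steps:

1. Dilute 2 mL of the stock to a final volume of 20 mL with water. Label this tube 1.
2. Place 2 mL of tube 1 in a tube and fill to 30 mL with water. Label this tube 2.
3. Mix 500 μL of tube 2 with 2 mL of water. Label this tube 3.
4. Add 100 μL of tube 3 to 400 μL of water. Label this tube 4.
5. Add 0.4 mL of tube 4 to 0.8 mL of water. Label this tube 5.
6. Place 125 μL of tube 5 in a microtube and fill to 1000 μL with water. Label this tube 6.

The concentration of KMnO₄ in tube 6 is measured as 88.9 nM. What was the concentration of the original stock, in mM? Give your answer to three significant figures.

Step 1: 2 mL brought to 20 mL → factor 20/2 = 10
Step 2: 2 mL brought to 30 mL → factor 30/2 = 15
Step 3: 500 μL + 2 mL = 2500 μL total → factor 2500/500 = 5
Step 4: 100 μL + 400 μL = 500 μL total → factor 500/100 = 5
Step 5: 0.4 mL + 0.8 mL = 1.2 mL total → factor 1.2/0.4 = 3
Step 6: 125 μL brought to 1000 μL → factor 1000/125 = 8
Overall dilution factor = 10 × 15 × 5 × 5 × 3 × 8 = 90000
Stock = 88.9 nM × 90000 = 8.001 × 10^6 nM = 8.00 mM

8.00 mM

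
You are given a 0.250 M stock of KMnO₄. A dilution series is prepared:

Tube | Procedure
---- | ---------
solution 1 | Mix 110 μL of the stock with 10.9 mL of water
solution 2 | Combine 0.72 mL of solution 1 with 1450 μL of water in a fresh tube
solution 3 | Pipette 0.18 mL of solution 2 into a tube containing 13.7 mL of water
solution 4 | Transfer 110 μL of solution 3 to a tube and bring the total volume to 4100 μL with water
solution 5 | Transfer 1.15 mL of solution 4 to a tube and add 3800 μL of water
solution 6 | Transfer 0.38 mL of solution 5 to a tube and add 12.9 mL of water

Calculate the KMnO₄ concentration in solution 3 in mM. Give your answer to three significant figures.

Step 1: 110 μL + 10.9 mL = 11010 μL total → factor 11010/110 = 100.09
Step 2: 0.72 mL + 1450 μL = 2.17 mL total → factor 2.17/0.72 = 3.0139
Step 3: 0.18 mL + 13.7 mL = 13.88 mL total → factor 13.88/0.18 = 77.111
Dilution factor through solution 3 = 100.09 × 3.0139 × 77.111 = 23262
[solution 3] = 0.250 M / 23262 = 1.075 × 10^-5 M = 0.0107 mM

0.0107 mM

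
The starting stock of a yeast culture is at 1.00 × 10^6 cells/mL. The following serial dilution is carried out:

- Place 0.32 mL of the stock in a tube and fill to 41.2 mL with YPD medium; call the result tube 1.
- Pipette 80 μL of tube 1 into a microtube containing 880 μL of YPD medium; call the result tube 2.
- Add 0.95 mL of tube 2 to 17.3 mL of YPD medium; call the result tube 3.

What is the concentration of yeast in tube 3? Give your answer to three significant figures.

Step 1: 0.32 mL brought to 41.2 mL → factor 41.2/0.32 = 128.75
Step 2: 80 μL + 880 μL = 960 μL total → factor 960/80 = 12
Step 3: 0.95 mL + 17.3 mL = 18.25 mL total → factor 18.25/0.95 = 19.211
Overall dilution factor = 128.75 × 12 × 19.211 = 29680
Final = 1.00 × 10^6 cells/mL / 29680 = 33.7 cells/mL

33.7 cells/mL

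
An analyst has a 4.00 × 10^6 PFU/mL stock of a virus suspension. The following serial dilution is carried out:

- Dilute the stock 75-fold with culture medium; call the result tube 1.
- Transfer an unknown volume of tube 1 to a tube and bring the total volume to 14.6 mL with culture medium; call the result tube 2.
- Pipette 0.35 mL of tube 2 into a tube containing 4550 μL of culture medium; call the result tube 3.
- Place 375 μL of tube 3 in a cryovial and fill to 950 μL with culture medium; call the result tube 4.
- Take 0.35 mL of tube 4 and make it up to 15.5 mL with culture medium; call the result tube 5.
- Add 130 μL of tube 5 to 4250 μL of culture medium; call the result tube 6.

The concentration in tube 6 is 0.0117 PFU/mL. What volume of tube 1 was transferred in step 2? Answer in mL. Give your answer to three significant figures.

0.169 mL

Step 1: 75-fold → factor 75
Step 2: v brought to 14.6 mL → factor = 14.6 mL/v
Step 3: 0.35 mL + 4550 μL = 4.9 mL total → factor 4.9/0.35 = 14
Step 4: 375 μL brought to 950 μL → factor 950/375 = 2.5333
Step 5: 0.35 mL brought to 15.5 mL → factor 15.5/0.35 = 44.286
Step 6: 130 μL + 4250 μL = 4380 μL total → factor 4380/130 = 33.692
Product of known-step factors = 3.969 × 10^6
Overall factor = 4.00 × 10^6 PFU/mL / (0.0117 PFU/mL) = 3.4188 × 10^8
Step-2 factor = 3.4188 × 10^8 / 3.969 × 10^6 = 86.139
v = 14.6 mL / 86.139 = 0.169 mL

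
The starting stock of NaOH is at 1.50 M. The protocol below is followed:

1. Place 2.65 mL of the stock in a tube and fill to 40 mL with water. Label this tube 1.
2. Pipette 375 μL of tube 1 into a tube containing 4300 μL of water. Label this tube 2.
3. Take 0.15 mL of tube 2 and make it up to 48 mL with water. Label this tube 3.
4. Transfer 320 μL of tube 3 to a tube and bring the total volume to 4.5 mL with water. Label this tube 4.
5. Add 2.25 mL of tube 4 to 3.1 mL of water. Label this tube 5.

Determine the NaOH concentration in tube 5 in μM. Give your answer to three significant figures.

Step 1: 2.65 mL brought to 40 mL → factor 40/2.65 = 15.094
Step 2: 375 μL + 4300 μL = 4675 μL total → factor 4675/375 = 12.467
Step 3: 0.15 mL brought to 48 mL → factor 48/0.15 = 320
Step 4: 320 μL brought to 4.5 mL → factor 4500/320 = 14.062
Step 5: 2.25 mL + 3.1 mL = 5.35 mL total → factor 5.35/2.25 = 2.3778
Overall dilution factor = 15.094 × 12.467 × 320 × 14.062 × 2.3778 = 2.0135 × 10^6
Final = 1.50 M / 2.0135 × 10^6 = 7.450 × 10^-7 M = 0.745 μM

0.745 μM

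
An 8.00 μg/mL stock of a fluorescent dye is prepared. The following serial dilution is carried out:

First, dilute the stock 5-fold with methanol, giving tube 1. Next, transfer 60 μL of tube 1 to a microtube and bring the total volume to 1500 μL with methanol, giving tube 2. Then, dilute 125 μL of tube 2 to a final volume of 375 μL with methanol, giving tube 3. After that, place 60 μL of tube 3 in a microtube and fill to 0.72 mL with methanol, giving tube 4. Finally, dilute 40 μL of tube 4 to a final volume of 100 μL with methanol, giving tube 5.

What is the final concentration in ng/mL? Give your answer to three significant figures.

Step 1: 5-fold → factor 5
Step 2: 60 μL brought to 1500 μL → factor 1500/60 = 25
Step 3: 125 μL brought to 375 μL → factor 375/125 = 3
Step 4: 60 μL brought to 0.72 mL → factor 720/60 = 12
Step 5: 40 μL brought to 100 μL → factor 100/40 = 2.5
Overall dilution factor = 5 × 25 × 3 × 12 × 2.5 = 11250
Final = 8.00 μg/mL / 11250 = 0.0007111 μg/mL = 0.711 ng/mL

0.711 ng/mL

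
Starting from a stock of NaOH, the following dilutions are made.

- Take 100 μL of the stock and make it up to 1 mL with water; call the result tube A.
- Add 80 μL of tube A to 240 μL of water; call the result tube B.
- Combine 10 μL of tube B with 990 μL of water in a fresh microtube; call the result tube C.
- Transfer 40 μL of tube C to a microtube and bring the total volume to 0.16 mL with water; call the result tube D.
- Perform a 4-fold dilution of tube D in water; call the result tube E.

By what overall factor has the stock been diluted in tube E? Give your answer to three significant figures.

6.40 × 10^4

Step 1: 100 μL brought to 1 mL → factor 1000/100 = 10
Step 2: 80 μL + 240 μL = 320 μL total → factor 320/80 = 4
Step 3: 10 μL + 990 μL = 1000 μL total → factor 1000/10 = 100
Step 4: 40 μL brought to 0.16 mL → factor 160/40 = 4
Step 5: 4-fold → factor 4
Overall dilution factor = 10 × 4 × 100 × 4 × 4 = 64000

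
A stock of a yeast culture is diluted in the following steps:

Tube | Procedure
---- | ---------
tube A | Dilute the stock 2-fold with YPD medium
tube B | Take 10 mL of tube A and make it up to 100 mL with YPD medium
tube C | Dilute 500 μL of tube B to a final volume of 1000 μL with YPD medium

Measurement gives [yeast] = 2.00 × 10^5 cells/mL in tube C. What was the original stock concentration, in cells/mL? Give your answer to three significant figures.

Step 1: 2-fold → factor 2
Step 2: 10 mL brought to 100 mL → factor 100/10 = 10
Step 3: 500 μL brought to 1000 μL → factor 1000/500 = 2
Overall dilution factor = 2 × 10 × 2 = 40
Stock = 2.00 × 10^5 cells/mL × 40 = 8.00 × 10^6 cells/mL

8.00 × 10^6 cells/mL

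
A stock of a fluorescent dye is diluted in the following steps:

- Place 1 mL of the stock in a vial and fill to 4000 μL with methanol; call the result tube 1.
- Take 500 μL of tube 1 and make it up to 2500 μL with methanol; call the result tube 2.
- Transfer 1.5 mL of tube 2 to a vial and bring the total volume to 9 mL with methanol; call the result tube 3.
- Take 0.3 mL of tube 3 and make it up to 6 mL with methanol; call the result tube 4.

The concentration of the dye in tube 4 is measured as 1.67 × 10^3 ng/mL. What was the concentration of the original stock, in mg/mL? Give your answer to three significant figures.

Step 1: 1 mL brought to 4000 μL → factor 4/1 = 4
Step 2: 500 μL brought to 2500 μL → factor 2500/500 = 5
Step 3: 1.5 mL brought to 9 mL → factor 9/1.5 = 6
Step 4: 0.3 mL brought to 6 mL → factor 6/0.3 = 20
Overall dilution factor = 4 × 5 × 6 × 20 = 2400
Stock = 1.67 × 10^3 ng/mL × 2400 = 4.008 × 10^6 ng/mL = 4.01 mg/mL

4.01 mg/mL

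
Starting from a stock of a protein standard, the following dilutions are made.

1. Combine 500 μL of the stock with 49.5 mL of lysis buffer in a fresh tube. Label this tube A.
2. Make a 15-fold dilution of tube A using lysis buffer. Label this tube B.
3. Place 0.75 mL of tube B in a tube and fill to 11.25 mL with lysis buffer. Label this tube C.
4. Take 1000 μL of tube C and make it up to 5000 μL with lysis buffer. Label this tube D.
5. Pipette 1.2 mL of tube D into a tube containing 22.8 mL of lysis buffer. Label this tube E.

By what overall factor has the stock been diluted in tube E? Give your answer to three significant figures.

Step 1: 500 μL + 49.5 mL = 50000 μL total → factor 50000/500 = 100
Step 2: 15-fold → factor 15
Step 3: 0.75 mL brought to 11.25 mL → factor 11.25/0.75 = 15
Step 4: 1000 μL brought to 5000 μL → factor 5000/1000 = 5
Step 5: 1.2 mL + 22.8 mL = 24 mL total → factor 24/1.2 = 20
Overall dilution factor = 100 × 15 × 15 × 5 × 20 = 2.25 × 10^6

2.25 × 10^6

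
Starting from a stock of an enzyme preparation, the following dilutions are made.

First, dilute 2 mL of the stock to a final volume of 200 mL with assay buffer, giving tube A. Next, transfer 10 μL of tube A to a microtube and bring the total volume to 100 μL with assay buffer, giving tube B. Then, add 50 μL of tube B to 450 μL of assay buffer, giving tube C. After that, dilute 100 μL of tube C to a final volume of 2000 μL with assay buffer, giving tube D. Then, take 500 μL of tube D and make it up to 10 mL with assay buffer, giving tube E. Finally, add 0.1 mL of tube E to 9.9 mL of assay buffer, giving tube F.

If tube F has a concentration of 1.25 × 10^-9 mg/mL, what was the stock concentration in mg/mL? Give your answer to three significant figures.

Step 1: 2 mL brought to 200 mL → factor 200/2 = 100
Step 2: 10 μL brought to 100 μL → factor 100/10 = 10
Step 3: 50 μL + 450 μL = 500 μL total → factor 500/50 = 10
Step 4: 100 μL brought to 2000 μL → factor 2000/100 = 20
Step 5: 500 μL brought to 10 mL → factor 10000/500 = 20
Step 6: 0.1 mL + 9.9 mL = 10 mL total → factor 10/0.1 = 100
Overall dilution factor = 100 × 10 × 10 × 20 × 20 × 100 = 4 × 10^8
Stock = 1.25 × 10^-9 mg/mL × 4 × 10^8 = 0.500 mg/mL

0.500 mg/mL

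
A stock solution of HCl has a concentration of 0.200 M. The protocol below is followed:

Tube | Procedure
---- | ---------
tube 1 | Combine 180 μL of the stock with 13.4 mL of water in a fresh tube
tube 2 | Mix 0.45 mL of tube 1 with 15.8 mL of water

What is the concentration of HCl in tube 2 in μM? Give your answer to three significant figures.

Step 1: 180 μL + 13.4 mL = 13580 μL total → factor 13580/180 = 75.444
Step 2: 0.45 mL + 15.8 mL = 16.25 mL total → factor 16.25/0.45 = 36.111
Overall dilution factor = 75.444 × 36.111 = 2724.4
Final = 0.200 M / 2724.4 = 7.341 × 10^-5 M = 73.4 μM

73.4 μM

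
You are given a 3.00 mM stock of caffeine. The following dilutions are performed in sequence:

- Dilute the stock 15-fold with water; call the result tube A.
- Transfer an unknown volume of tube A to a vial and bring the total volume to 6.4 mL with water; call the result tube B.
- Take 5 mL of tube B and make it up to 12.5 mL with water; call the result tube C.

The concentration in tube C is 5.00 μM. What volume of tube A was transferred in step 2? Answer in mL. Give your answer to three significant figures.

Step 1: 15-fold → factor 15
Step 2: v brought to 6.4 mL → factor = 6.4 mL/v
Step 3: 5 mL brought to 12.5 mL → factor 12.5/5 = 2.5
Product of known-step factors = 37.5
Overall factor = 3.00 mM / (5.00 μM) = 600
Step-2 factor = 600 / 37.5 = 16
v = 6.4 mL / 16 = 0.400 mL

0.400 mL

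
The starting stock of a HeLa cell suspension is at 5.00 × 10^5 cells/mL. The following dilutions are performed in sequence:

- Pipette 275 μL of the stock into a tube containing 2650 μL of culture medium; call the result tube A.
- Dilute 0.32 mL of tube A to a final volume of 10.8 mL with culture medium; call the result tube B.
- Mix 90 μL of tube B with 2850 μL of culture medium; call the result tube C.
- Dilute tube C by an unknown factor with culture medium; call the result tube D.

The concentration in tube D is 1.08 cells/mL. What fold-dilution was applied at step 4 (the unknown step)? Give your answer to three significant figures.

Step 1: 275 μL + 2650 μL = 2925 μL total → factor 2925/275 = 10.636
Step 2: 0.32 mL brought to 10.8 mL → factor 10.8/0.32 = 33.75
Step 3: 90 μL + 2850 μL = 2940 μL total → factor 2940/90 = 32.667
Step 4: unknown factor x
Product of known-step factors = 11727
Overall factor = 5.00 × 10^5 cells/mL / (1.08 cells/mL) = 4.6296 × 10^5
x = 4.6296 × 10^5 / 11727 = 39.5

39.5-fold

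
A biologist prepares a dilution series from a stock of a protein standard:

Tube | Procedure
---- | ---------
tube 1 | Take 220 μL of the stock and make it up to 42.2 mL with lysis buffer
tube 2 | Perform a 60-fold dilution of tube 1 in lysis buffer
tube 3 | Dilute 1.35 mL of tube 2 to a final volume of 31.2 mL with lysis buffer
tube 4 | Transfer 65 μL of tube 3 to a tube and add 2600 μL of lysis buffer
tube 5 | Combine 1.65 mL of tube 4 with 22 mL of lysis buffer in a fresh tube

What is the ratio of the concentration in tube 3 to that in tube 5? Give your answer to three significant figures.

Step 1: 220 μL brought to 42.2 mL → factor 42200/220 = 191.82
Step 2: 60-fold → factor 60
Step 3: 1.35 mL brought to 31.2 mL → factor 31.2/1.35 = 23.111
Step 4: 65 μL + 2600 μL = 2665 μL total → factor 2665/65 = 41
Step 5: 1.65 mL + 22 mL = 23.65 mL total → factor 23.65/1.65 = 14.333
Dilution factor to tube 3 = 2.6599 × 10^5; to tube 5 = 1.5631 × 10^8
[tube 3]/[tube 5] = (factor to tube 5)/(factor to tube 3) = 1.5631 × 10^8/2.6599 × 10^5 = 588

588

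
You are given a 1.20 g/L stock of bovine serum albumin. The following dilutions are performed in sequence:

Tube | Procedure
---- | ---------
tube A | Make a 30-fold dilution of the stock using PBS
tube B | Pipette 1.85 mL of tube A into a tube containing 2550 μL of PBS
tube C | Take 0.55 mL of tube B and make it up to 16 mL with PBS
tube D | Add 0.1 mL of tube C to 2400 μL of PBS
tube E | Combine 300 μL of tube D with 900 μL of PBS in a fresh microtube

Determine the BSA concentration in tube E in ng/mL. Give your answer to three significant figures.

Step 1: 30-fold → factor 30
Step 2: 1.85 mL + 2550 μL = 4.4 mL total → factor 4.4/1.85 = 2.3784
Step 3: 0.55 mL brought to 16 mL → factor 16/0.55 = 29.091
Step 4: 0.1 mL + 2400 μL = 2.5 mL total → factor 2.5/0.1 = 25
Step 5: 300 μL + 900 μL = 1200 μL total → factor 1200/300 = 4
Overall dilution factor = 30 × 2.3784 × 29.091 × 25 × 4 = 2.0757 × 10^5
Final = 1.20 g/L / 2.0757 × 10^5 = 5.781 × 10^-6 g/L = 5.78 ng/mL

5.78 ng/mL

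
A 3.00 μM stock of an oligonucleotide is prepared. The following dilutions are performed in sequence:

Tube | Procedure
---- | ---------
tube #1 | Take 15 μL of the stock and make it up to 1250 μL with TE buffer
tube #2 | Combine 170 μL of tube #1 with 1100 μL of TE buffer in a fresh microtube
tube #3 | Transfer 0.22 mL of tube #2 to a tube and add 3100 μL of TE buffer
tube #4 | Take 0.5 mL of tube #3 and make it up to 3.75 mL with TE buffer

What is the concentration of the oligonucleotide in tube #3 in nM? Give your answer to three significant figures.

Step 1: 15 μL brought to 1250 μL → factor 1250/15 = 83.333
Step 2: 170 μL + 1100 μL = 1270 μL total → factor 1270/170 = 7.4706
Step 3: 0.22 mL + 3100 μL = 3.32 mL total → factor 3.32/0.22 = 15.091
Dilution factor through tube #3 = 83.333 × 7.4706 × 15.091 = 9394.8
[tube #3] = 3.00 μM / 9394.8 = 0.0003193 μM = 0.319 nM

0.319 nM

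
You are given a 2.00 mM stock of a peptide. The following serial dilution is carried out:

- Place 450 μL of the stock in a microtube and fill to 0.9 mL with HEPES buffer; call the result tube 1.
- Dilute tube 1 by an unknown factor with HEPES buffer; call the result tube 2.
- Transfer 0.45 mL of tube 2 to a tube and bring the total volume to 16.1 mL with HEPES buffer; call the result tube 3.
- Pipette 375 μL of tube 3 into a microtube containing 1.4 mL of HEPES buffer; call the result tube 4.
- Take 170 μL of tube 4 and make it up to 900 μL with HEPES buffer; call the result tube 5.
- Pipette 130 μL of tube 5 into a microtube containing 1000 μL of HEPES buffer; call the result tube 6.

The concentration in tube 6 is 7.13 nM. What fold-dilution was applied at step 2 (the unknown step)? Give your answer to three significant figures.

Step 1: 450 μL brought to 0.9 mL → factor 900/450 = 2
Step 2: unknown factor x
Step 3: 0.45 mL brought to 16.1 mL → factor 16.1/0.45 = 35.778
Step 4: 375 μL + 1.4 mL = 1775 μL total → factor 1775/375 = 4.7333
Step 5: 170 μL brought to 900 μL → factor 900/170 = 5.2941
Step 6: 130 μL + 1000 μL = 1130 μL total → factor 1130/130 = 8.6923
Product of known-step factors = 15586
Overall factor = 2.00 mM / (7.13 nM) = 2.805 × 10^5
x = 2.805 × 10^5 / 15586 = 18.0

18.0-fold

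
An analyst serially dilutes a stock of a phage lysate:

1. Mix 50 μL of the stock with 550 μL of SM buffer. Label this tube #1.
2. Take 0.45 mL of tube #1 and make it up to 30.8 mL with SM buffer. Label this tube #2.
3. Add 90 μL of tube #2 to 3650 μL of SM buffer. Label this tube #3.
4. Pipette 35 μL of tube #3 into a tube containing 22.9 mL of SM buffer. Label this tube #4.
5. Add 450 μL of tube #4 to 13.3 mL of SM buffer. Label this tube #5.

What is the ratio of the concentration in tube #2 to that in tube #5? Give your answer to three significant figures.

8.32 × 10^5

Step 1: 50 μL + 550 μL = 600 μL total → factor 600/50 = 12
Step 2: 0.45 mL brought to 30.8 mL → factor 30.8/0.45 = 68.444
Step 3: 90 μL + 3650 μL = 3740 μL total → factor 3740/90 = 41.556
Step 4: 35 μL + 22.9 mL = 22935 μL total → factor 22935/35 = 655.29
Step 5: 450 μL + 13.3 mL = 13750 μL total → factor 13750/450 = 30.556
Dilution factor to tube #2 = 821.33; to tube #5 = 6.8339 × 10^8
[tube #2]/[tube #5] = (factor to tube #5)/(factor to tube #2) = 6.8339 × 10^8/821.33 = 8.32 × 10^5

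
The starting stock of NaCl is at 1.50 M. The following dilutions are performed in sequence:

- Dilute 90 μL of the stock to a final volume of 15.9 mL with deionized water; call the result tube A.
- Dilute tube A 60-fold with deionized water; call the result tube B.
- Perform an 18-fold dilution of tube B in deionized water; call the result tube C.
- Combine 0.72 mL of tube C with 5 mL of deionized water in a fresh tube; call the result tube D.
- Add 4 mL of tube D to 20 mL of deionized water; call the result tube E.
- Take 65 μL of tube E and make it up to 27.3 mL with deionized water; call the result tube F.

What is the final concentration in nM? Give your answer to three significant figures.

Step 1: 90 μL brought to 15.9 mL → factor 15900/90 = 176.67
Step 2: 60-fold → factor 60
Step 3: 18-fold → factor 18
Step 4: 0.72 mL + 5 mL = 5.72 mL total → factor 5.72/0.72 = 7.9444
Step 5: 4 mL + 20 mL = 24 mL total → factor 24/4 = 6
Step 6: 65 μL brought to 27.3 mL → factor 27300/65 = 420
Overall dilution factor = 176.67 × 60 × 18 × 7.9444 × 6 × 420 = 3.8198 × 10^9
Final = 1.50 M / 3.8198 × 10^9 = 3.927 × 10^-10 M = 0.393 nM

0.393 nM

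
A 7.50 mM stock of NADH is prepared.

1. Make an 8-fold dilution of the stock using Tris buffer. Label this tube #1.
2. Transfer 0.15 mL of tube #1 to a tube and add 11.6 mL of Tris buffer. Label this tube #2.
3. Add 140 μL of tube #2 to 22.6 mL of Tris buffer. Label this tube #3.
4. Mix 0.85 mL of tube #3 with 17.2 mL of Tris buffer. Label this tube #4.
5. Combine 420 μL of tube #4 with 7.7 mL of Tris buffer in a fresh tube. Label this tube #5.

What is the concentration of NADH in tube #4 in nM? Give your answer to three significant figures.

3.47 nM

Step 1: 8-fold → factor 8
Step 2: 0.15 mL + 11.6 mL = 11.75 mL total → factor 11.75/0.15 = 78.333
Step 3: 140 μL + 22.6 mL = 22740 μL total → factor 22740/140 = 162.43
Step 4: 0.85 mL + 17.2 mL = 18.05 mL total → factor 18.05/0.85 = 21.235
Dilution factor through tube #4 = 8 × 78.333 × 162.43 × 21.235 = 2.1615 × 10^6
[tube #4] = 7.50 mM / 2.1615 × 10^6 = 3.470 × 10^-6 mM = 3.47 nM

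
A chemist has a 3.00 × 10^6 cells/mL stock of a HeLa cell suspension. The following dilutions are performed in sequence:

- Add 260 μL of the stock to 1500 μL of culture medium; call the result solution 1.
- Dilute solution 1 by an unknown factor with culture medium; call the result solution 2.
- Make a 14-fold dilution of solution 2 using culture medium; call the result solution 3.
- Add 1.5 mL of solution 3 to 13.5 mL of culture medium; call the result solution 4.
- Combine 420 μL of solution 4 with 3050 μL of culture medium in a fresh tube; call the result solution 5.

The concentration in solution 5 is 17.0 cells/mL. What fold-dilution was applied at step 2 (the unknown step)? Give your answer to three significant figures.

Step 1: 260 μL + 1500 μL = 1760 μL total → factor 1760/260 = 6.7692
Step 2: unknown factor x
Step 3: 14-fold → factor 14
Step 4: 1.5 mL + 13.5 mL = 15 mL total → factor 15/1.5 = 10
Step 5: 420 μL + 3050 μL = 3470 μL total → factor 3470/420 = 8.2619
Product of known-step factors = 7829.7
Overall factor = 3.00 × 10^6 cells/mL / (17.0 cells/mL) = 1.7647 × 10^5
x = 1.7647 × 10^5 / 7829.7 = 22.5

22.5-fold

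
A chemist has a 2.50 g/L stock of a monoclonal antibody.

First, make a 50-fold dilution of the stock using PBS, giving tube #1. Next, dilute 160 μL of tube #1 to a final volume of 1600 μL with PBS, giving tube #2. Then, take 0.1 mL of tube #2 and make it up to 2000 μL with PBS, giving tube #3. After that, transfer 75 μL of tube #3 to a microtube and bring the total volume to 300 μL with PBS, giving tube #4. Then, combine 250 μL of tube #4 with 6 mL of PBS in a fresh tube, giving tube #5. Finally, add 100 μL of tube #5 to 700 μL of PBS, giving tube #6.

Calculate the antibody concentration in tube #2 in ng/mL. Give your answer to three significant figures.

Step 1: 50-fold → factor 50
Step 2: 160 μL brought to 1600 μL → factor 1600/160 = 10
Dilution factor through tube #2 = 50 × 10 = 500
[tube #2] = 2.50 g/L / 500 = 0.005000 g/L = 5.00 × 10^3 ng/mL

5.00 × 10^3 ng/mL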